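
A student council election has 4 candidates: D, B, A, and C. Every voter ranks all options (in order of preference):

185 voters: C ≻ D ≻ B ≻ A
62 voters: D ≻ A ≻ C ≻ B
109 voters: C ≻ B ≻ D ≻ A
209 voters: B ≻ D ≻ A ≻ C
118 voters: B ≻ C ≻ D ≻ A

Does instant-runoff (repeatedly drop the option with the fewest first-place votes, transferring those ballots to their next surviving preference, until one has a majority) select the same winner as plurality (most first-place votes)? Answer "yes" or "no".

no

Instant-runoff — R1 D 62, B 327, A 0, C 294 (A out); R2 D 62, B 327, C 294 (D out); R3 B 327, C 356 (C winner). Winner: C.
Plurality — first-place votes: D 62, B 327, A 0, C 294. Winner: B.
The two methods disagree.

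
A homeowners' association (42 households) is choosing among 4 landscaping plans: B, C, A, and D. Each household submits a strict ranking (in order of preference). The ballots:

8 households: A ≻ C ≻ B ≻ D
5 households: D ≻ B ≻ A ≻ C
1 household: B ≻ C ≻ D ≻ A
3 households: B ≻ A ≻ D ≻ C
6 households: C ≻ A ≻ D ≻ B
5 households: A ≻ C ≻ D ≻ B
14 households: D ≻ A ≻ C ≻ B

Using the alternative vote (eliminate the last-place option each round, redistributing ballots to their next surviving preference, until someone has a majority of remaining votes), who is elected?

Round 1: B 4, C 6, A 13, D 19. Eliminate B.
Round 2: C 7, A 16, D 19. Eliminate C.
Round 3: A 22, D 20. A has a majority.

A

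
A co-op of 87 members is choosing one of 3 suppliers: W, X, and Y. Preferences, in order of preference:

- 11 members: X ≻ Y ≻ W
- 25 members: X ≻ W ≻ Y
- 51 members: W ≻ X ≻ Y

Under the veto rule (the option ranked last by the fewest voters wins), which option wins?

X

Last-place votes: W 11, X 0, Y 76.
X is ranked last by the fewest voters, so X wins.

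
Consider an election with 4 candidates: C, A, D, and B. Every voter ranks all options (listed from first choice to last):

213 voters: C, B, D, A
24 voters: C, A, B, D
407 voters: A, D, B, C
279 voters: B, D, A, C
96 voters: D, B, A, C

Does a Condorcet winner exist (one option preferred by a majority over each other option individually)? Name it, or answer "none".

B vs C: 782–237 for B.
B vs A: 588–431 for B.
B vs D: 516–503 for B.
B beats every other option head-to-head.

B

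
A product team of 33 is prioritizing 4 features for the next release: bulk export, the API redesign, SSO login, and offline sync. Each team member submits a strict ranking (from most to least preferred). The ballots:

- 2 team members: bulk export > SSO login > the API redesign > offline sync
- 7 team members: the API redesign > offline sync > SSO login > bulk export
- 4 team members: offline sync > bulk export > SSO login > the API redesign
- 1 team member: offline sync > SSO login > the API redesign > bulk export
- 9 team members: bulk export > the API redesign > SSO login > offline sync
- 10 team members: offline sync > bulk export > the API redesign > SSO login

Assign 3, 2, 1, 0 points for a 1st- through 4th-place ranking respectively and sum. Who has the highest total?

bulk export

bulk export: 2·3 + 7·0 + 4·2 + 1·0 + 9·3 + 10·2 = 61
the API redesign: 2·1 + 7·3 + 4·0 + 1·1 + 9·2 + 10·1 = 52
SSO login: 2·2 + 7·1 + 4·1 + 1·2 + 9·1 + 10·0 = 26
offline sync: 2·0 + 7·2 + 4·3 + 1·3 + 9·0 + 10·3 = 59
bulk export has the highest Borda score (61).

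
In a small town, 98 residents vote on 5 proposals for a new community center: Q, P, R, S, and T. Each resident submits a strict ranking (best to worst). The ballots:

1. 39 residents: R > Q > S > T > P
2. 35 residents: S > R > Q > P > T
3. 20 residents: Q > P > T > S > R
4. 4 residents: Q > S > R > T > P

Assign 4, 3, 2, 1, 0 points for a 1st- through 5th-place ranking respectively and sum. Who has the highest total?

Q: 39·3 + 35·2 + 20·4 + 4·4 = 283
P: 39·0 + 35·1 + 20·3 + 4·0 = 95
R: 39·4 + 35·3 + 20·0 + 4·2 = 269
S: 39·2 + 35·4 + 20·1 + 4·3 = 250
T: 39·1 + 35·0 + 20·2 + 4·1 = 83
Q has the highest Borda score (283).

Q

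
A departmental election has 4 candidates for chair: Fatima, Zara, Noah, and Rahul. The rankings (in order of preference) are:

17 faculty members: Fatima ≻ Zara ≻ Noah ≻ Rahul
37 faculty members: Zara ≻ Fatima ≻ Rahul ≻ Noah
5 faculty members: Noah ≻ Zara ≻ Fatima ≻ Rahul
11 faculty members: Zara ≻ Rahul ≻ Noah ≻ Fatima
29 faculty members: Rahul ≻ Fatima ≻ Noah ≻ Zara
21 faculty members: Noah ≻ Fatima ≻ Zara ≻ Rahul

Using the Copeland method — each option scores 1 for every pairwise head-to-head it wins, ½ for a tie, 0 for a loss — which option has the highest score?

Fatima: beats Zara, Noah, and Rahul → score 3.
Zara: beats Noah and Rahul; loses to Fatima → score 2.
Noah: loses to Fatima, Zara, and Rahul → score 0.
Rahul: beats Noah; loses to Fatima and Zara → score 1.
Fatima has the best pairwise record.

Fatima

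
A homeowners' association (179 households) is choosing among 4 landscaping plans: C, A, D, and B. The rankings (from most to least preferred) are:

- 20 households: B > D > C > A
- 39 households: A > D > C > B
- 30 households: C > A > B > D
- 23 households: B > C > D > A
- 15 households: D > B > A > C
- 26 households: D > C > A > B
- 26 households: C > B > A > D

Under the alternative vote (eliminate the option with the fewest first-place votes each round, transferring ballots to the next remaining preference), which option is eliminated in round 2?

Round 1: C 56, A 39, D 41, B 43. Eliminate A.
Round 2: C 56, D 80, B 43. Eliminate B.

B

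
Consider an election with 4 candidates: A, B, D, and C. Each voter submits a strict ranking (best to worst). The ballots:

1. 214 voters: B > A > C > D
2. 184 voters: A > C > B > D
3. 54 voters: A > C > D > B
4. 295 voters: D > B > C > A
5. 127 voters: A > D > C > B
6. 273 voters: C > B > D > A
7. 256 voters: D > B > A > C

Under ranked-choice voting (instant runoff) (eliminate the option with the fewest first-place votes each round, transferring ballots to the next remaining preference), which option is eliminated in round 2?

C

Round 1: A 365, B 214, D 551, C 273. Eliminate B.
Round 2: A 579, D 551, C 273. Eliminate C.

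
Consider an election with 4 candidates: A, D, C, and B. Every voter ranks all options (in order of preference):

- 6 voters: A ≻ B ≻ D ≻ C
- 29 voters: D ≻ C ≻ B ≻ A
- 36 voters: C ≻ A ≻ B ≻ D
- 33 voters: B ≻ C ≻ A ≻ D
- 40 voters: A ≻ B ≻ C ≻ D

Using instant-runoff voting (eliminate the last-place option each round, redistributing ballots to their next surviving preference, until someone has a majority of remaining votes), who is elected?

C

Round 1: A 46, D 29, C 36, B 33. Eliminate D.
Round 2: A 46, C 65, B 33. Eliminate B.
Round 3: A 46, C 98. C has a majority.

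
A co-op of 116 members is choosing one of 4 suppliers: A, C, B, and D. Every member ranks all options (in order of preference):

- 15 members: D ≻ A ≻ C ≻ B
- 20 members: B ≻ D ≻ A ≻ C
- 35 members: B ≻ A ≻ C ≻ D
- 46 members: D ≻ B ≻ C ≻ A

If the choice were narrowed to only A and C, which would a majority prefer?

A

Voters preferring A to C: 70; preferring C to A: 46.
A wins the head-to-head.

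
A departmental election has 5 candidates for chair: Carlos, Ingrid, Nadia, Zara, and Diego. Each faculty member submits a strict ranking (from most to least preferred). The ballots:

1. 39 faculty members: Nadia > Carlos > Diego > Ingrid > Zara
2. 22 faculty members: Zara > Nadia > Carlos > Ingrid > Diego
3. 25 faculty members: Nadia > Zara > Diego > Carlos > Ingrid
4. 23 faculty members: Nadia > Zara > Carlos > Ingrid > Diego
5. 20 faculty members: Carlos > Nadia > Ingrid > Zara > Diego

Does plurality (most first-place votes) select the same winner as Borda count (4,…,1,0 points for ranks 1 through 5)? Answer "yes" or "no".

Plurality — first-place votes: Carlos 20, Ingrid 0, Nadia 87, Zara 22, Diego 0. Winner: Nadia.
Borda — scores: Carlos 312, Ingrid 124, Nadia 474, Zara 252, Diego 128. Winner: Nadia.
The two methods agree.

yes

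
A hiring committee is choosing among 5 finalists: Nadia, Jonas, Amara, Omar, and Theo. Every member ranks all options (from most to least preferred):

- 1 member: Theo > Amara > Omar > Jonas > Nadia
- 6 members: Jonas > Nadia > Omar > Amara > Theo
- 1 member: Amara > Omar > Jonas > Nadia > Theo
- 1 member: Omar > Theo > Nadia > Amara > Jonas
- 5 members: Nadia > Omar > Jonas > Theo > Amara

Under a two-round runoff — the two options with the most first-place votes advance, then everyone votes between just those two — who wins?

Jonas

Round 1 first-place votes: Nadia 5, Jonas 6, Amara 1, Omar 1, Theo 1.
Jonas and Nadia advance.
Runoff: Jonas is preferred to Nadia by 8 voters; Nadia by 6.
Jonas wins the runoff.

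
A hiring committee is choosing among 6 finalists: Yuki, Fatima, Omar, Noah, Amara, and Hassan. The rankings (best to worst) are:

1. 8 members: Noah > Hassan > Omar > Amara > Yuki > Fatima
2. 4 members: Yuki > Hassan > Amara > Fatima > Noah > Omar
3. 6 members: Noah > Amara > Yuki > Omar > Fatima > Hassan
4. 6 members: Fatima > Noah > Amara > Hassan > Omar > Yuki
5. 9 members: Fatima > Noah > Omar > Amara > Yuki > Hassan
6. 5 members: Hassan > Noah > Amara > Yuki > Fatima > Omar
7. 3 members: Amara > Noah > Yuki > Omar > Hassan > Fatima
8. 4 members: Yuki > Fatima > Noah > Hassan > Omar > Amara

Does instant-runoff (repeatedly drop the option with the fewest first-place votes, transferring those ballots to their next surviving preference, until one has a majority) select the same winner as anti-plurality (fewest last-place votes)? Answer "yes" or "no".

no

Instant-runoff — R1 Yuki 8, Fatima 15, Omar 0, Noah 14, Amara 3, Hassan 5 (Omar out); R2 Yuki 8, Fatima 15, Noah 14, Amara 3, Hassan 5 (Amara out); R3 Yuki 8, Fatima 15, Noah 17, Hassan 5 (Hassan out); R4 Yuki 8, Fatima 15, Noah 22 (Yuki out); R5 Fatima 23, Noah 22 (Fatima winner). Winner: Fatima.
Anti-plurality — last-place votes: Yuki 6, Fatima 11, Omar 9, Noah 0, Amara 4, Hassan 15. Winner: Noah.
The two methods disagree.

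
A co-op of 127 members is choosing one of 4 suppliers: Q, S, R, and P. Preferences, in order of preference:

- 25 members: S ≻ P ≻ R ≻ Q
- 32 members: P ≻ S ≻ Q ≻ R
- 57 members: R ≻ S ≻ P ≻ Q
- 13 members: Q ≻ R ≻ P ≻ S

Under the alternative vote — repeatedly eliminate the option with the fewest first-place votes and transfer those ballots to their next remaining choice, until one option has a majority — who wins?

R

Round 1: Q 13, S 25, R 57, P 32. Eliminate Q.
Round 2: S 25, R 70, P 32. R has a majority.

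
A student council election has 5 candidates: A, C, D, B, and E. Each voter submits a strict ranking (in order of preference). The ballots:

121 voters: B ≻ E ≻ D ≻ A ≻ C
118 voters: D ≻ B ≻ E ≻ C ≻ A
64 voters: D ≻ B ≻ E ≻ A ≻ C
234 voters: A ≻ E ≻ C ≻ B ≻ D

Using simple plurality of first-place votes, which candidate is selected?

First-place votes: A 234, C 0, D 182, B 121, E 0.
A has the most first-place votes.

A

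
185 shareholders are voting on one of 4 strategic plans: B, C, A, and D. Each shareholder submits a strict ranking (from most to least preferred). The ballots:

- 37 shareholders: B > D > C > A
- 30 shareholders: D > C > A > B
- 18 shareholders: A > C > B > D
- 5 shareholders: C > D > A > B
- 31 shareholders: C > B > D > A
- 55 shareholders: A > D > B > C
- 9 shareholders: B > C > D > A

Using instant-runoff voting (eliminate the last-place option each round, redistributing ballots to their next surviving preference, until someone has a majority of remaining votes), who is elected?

C

Round 1: B 46, C 36, A 73, D 30. Eliminate D.
Round 2: B 46, C 66, A 73. Eliminate B.
Round 3: C 112, A 73. C has a majority.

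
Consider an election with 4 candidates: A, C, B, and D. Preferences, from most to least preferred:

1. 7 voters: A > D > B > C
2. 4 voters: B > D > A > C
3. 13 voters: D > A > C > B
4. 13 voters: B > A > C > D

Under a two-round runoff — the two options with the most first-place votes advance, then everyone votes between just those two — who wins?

D

Round 1 first-place votes: A 7, C 0, B 17, D 13.
B and D advance.
Runoff: B is preferred to D by 17 voters; D by 20.
D wins the runoff.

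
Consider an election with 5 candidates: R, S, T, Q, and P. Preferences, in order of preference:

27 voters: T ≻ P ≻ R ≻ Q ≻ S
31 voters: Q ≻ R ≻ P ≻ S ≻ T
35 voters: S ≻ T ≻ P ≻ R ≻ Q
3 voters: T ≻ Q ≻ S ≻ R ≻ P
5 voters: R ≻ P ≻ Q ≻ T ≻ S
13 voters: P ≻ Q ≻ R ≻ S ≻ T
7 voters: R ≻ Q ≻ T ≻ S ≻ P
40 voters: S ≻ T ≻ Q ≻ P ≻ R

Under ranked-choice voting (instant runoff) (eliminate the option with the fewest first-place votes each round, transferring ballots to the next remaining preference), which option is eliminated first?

R

Round 1: R 12, S 75, T 30, Q 31, P 13. Eliminate R.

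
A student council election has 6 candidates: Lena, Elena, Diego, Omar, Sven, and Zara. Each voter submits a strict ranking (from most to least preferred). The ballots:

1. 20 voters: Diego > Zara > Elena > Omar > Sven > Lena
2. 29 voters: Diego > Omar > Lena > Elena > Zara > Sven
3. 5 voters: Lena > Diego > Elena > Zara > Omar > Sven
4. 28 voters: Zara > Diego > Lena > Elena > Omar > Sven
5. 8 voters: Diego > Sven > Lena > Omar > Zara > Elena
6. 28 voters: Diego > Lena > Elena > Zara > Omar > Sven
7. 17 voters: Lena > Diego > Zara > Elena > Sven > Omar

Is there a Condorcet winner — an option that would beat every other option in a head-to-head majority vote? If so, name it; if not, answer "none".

Diego

Diego vs Lena: 113–22 for Diego.
Diego vs Elena: 135–0 for Diego.
Diego vs Omar: 135–0 for Diego.
Diego vs Sven: 135–0 for Diego.
Diego vs Zara: 107–28 for Diego.
Diego beats every other option head-to-head.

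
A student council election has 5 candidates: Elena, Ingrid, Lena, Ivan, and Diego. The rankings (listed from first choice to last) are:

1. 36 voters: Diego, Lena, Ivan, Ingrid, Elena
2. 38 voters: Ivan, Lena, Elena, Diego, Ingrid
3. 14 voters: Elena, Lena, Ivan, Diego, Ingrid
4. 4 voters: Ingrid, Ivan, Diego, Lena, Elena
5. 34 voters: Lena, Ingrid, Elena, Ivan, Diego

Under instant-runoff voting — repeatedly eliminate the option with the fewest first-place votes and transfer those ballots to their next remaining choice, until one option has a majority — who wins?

Lena

Round 1: Elena 14, Ingrid 4, Lena 34, Ivan 38, Diego 36. Eliminate Ingrid.
Round 2: Elena 14, Lena 34, Ivan 42, Diego 36. Eliminate Elena.
Round 3: Lena 48, Ivan 42, Diego 36. Eliminate Diego.
Round 4: Lena 84, Ivan 42. Lena has a majority.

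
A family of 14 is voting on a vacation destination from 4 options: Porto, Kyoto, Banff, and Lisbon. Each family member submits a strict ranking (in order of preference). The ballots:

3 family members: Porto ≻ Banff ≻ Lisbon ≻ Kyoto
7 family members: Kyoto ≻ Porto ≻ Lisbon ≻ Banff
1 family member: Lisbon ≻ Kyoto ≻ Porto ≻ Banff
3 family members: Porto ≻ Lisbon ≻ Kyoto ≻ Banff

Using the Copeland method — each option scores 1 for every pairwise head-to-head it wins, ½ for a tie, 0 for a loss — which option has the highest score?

Porto: beats Banff and Lisbon; loses to Kyoto → score 2.
Kyoto: beats Porto and Banff; ties Lisbon → score 2.5.
Banff: loses to Porto, Kyoto, and Lisbon → score 0.
Lisbon: beats Banff; ties Kyoto; loses to Porto → score 1.5.
Kyoto has the best pairwise record.

Kyoto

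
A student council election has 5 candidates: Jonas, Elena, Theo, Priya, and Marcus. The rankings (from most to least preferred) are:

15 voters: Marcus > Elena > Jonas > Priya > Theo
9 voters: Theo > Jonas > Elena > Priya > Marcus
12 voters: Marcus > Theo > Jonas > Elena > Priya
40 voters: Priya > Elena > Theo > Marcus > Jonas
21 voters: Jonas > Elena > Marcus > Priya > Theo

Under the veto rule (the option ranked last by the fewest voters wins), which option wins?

Last-place votes: Jonas 40, Elena 0, Theo 36, Priya 12, Marcus 9.
Elena is ranked last by the fewest voters, so Elena wins.

Elena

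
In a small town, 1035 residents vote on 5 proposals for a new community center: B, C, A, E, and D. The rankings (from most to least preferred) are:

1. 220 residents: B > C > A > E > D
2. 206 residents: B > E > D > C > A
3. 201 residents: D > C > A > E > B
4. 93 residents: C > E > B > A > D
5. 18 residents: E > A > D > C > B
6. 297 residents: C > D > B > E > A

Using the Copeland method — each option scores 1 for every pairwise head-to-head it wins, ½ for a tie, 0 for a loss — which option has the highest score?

B: beats A, E, and D; loses to C → score 3.
C: beats B, A, E, and D → score 4.
A: loses to B, C, E, and D → score 0.
E: beats A and D; loses to B and C → score 2.
D: beats A; loses to B, C, and E → score 1.
C has the best pairwise record.

C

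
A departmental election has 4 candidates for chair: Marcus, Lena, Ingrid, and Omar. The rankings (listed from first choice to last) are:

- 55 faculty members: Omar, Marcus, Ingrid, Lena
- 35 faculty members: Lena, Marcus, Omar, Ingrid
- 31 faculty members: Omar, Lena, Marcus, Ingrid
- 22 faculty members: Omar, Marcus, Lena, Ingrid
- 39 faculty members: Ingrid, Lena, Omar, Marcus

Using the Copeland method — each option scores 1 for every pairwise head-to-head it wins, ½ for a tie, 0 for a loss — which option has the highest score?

Marcus: beats Ingrid; loses to Lena and Omar → score 1.
Lena: beats Marcus; loses to Ingrid and Omar → score 1.
Ingrid: beats Lena; loses to Marcus and Omar → score 1.
Omar: beats Marcus, Lena, and Ingrid → score 3.
Omar has the best pairwise record.

Omar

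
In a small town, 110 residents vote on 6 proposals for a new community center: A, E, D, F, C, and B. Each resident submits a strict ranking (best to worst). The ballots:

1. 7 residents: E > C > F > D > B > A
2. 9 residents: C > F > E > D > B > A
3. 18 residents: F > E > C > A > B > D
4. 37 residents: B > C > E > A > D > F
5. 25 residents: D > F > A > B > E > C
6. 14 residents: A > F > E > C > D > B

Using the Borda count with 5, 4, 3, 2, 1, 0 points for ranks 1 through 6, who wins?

E

A: 7·0 + 9·0 + 18·2 + 37·2 + 25·3 + 14·5 = 255
E: 7·5 + 9·3 + 18·4 + 37·3 + 25·1 + 14·3 = 312
D: 7·2 + 9·2 + 18·0 + 37·1 + 25·5 + 14·1 = 208
F: 7·3 + 9·4 + 18·5 + 37·0 + 25·4 + 14·4 = 303
C: 7·4 + 9·5 + 18·3 + 37·4 + 25·0 + 14·2 = 303
B: 7·1 + 9·1 + 18·1 + 37·5 + 25·2 + 14·0 = 269
E has the highest Borda score (312).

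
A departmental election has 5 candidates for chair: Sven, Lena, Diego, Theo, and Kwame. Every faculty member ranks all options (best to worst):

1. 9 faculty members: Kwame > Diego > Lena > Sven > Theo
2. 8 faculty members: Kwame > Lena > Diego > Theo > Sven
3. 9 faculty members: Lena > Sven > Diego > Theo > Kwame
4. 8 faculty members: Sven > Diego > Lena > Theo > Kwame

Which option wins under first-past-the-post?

Kwame

First-place votes: Sven 8, Lena 9, Diego 0, Theo 0, Kwame 17.
Kwame has the most first-place votes.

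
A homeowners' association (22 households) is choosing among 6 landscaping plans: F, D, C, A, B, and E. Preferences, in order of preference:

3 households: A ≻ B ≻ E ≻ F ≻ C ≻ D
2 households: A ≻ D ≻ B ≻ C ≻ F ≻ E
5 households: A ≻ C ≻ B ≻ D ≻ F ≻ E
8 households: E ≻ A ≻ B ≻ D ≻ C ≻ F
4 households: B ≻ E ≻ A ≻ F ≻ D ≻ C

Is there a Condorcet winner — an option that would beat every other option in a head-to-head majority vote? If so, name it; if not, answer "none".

Checking pairwise contests:
D beats F 15–7.
A beats D 22–0.
D beats C 14–8.
E beats A 12–10.
A beats B 18–4.
B beats E 14–8.
Every option loses at least one head-to-head, so there is no Condorcet winner.

none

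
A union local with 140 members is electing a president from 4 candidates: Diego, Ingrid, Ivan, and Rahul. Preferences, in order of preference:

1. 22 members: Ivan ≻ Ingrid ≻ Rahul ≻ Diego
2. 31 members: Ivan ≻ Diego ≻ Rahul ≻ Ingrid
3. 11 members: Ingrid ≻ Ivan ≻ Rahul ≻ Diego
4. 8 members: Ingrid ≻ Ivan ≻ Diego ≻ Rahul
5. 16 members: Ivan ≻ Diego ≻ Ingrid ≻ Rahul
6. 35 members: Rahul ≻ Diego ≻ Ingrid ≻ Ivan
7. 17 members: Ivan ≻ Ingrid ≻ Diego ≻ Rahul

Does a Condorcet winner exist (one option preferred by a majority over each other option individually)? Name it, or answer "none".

Ivan vs Diego: 105–35 for Ivan.
Ivan vs Ingrid: 86–54 for Ivan.
Ivan vs Rahul: 105–35 for Ivan.
Ivan beats every other option head-to-head.

Ivan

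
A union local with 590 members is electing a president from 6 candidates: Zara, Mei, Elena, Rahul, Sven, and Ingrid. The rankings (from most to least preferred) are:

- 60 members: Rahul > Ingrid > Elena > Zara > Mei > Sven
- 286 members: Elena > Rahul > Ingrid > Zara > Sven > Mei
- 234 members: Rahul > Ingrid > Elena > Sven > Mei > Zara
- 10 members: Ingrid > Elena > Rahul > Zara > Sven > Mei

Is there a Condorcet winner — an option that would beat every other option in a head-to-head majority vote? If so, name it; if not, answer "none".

Checking pairwise contests:
Elena beats Zara 590–0.
Zara beats Mei 356–234.
Ingrid beats Elena 304–286.
Elena beats Rahul 296–294.
Zara beats Sven 356–234.
Rahul beats Ingrid 580–10.
Every option loses at least one head-to-head, so there is no Condorcet winner.

none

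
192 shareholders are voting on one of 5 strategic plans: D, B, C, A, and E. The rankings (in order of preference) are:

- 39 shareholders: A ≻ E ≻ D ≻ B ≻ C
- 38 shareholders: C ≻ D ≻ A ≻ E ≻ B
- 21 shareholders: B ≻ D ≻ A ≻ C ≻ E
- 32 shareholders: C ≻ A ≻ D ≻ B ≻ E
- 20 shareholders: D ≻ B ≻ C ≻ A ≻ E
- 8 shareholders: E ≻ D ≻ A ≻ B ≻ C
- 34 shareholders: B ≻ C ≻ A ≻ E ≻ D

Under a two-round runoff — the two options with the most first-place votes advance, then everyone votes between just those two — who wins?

B

Round 1 first-place votes: D 20, B 55, C 70, A 39, E 8.
C and B advance.
Runoff: C is preferred to B by 70 voters; B by 122.
B wins the runoff.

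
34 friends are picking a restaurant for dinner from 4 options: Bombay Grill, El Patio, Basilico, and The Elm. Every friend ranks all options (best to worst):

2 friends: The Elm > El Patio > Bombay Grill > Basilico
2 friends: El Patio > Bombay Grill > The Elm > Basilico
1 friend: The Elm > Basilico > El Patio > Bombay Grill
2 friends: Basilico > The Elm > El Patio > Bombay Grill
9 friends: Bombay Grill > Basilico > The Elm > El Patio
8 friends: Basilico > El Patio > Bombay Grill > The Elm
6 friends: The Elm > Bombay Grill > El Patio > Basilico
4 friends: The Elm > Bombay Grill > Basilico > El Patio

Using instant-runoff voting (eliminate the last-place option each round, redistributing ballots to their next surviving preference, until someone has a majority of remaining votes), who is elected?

Round 1: Bombay Grill 9, El Patio 2, Basilico 10, The Elm 13. Eliminate El Patio.
Round 2: Bombay Grill 11, Basilico 10, The Elm 13. Eliminate Basilico.
Round 3: Bombay Grill 19, The Elm 15. Bombay Grill has a majority.

Bombay Grill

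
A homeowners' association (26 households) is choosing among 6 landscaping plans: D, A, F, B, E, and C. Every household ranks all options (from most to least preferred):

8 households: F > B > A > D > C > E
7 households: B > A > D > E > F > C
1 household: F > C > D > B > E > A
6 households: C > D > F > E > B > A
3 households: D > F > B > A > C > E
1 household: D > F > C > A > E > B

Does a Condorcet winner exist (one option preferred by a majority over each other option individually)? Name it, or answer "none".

none

Checking pairwise contests:
A beats D 15–11.
F beats A 19–7.
D beats F 17–9.
F beats B 19–7.
D beats E 26–0.
D beats C 19–7.
Every option loses at least one head-to-head, so there is no Condorcet winner.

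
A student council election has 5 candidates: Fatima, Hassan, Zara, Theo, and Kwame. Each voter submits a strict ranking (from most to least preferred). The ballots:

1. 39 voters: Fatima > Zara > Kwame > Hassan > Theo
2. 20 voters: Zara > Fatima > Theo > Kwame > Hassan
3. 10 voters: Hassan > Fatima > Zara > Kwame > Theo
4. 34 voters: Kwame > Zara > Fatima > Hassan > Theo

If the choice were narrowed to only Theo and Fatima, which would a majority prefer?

Voters preferring Theo to Fatima: 0; preferring Fatima to Theo: 103.
Fatima wins the head-to-head.

Fatima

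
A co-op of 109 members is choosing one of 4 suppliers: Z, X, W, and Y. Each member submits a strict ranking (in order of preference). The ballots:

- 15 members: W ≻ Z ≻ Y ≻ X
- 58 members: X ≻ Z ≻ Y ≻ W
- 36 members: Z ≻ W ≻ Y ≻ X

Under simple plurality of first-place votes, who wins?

First-place votes: Z 36, X 58, W 15, Y 0.
X has the most first-place votes.

X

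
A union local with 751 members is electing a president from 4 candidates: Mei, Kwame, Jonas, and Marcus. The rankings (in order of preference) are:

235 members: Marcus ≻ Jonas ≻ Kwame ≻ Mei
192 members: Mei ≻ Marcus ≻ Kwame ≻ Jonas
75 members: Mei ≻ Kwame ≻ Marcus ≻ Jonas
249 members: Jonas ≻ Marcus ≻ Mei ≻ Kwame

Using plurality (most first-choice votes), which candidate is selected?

Mei

First-place votes: Mei 267, Kwame 0, Jonas 249, Marcus 235.
Mei has the most first-place votes.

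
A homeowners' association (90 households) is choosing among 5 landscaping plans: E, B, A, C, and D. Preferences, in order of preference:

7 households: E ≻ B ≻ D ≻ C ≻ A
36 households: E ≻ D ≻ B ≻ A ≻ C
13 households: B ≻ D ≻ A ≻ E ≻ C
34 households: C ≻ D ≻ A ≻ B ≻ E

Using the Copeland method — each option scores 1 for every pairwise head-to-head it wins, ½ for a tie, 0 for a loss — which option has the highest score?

D

E: beats C; loses to B, A, and D → score 1.
B: beats E, A, and C; loses to D → score 3.
A: beats E and C; loses to B and D → score 2.
C: loses to E, B, A, and D → score 0.
D: beats E, B, A, and C → score 4.
D has the best pairwise record.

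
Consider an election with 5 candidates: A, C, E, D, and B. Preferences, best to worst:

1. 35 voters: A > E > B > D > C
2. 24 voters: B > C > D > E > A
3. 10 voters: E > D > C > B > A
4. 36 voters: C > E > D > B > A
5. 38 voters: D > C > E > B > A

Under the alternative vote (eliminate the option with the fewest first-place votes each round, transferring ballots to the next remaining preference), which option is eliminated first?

E

Round 1: A 35, C 36, E 10, D 38, B 24. Eliminate E.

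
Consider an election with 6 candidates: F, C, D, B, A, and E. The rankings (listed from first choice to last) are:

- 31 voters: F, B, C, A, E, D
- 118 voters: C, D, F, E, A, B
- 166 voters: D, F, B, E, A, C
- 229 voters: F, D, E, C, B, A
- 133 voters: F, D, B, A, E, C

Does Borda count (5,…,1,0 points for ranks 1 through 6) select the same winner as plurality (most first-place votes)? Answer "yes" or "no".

Borda — scores: F 2983, C 1141, D 2750, B 1250, A 612, E 1419. Winner: F.
Plurality — first-place votes: F 393, C 118, D 166, B 0, A 0, E 0. Winner: F.
The two methods agree.

yes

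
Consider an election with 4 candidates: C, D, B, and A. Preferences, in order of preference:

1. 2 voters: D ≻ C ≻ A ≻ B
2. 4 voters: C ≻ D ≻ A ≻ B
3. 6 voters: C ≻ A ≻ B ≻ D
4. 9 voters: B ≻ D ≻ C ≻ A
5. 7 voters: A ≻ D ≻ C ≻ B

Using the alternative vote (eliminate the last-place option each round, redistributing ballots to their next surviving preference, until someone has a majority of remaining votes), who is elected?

C

Round 1: C 10, D 2, B 9, A 7. Eliminate D.
Round 2: C 12, B 9, A 7. Eliminate A.
Round 3: C 19, B 9. C has a majority.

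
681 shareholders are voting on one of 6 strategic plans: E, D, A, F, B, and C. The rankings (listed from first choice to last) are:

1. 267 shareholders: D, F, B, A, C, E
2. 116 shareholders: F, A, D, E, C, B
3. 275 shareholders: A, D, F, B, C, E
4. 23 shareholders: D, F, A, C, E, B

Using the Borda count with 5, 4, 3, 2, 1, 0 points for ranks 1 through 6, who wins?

E: 267·0 + 116·2 + 275·0 + 23·1 = 255
D: 267·5 + 116·3 + 275·4 + 23·5 = 2898
A: 267·2 + 116·4 + 275·5 + 23·3 = 2442
F: 267·4 + 116·5 + 275·3 + 23·4 = 2565
B: 267·3 + 116·0 + 275·2 + 23·0 = 1351
C: 267·1 + 116·1 + 275·1 + 23·2 = 704
D has the highest Borda score (2898).

D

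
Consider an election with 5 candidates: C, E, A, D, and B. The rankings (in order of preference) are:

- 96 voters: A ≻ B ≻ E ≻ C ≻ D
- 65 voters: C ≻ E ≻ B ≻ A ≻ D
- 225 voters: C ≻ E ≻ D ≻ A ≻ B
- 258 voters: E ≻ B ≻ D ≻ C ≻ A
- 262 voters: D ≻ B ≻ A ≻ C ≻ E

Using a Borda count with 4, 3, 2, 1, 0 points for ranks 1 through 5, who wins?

C: 96·1 + 65·4 + 225·4 + 258·1 + 262·1 = 1776
E: 96·2 + 65·3 + 225·3 + 258·4 + 262·0 = 2094
A: 96·4 + 65·1 + 225·1 + 258·0 + 262·2 = 1198
D: 96·0 + 65·0 + 225·2 + 258·2 + 262·4 = 2014
B: 96·3 + 65·2 + 225·0 + 258·3 + 262·3 = 1978
E has the highest Borda score (2094).

E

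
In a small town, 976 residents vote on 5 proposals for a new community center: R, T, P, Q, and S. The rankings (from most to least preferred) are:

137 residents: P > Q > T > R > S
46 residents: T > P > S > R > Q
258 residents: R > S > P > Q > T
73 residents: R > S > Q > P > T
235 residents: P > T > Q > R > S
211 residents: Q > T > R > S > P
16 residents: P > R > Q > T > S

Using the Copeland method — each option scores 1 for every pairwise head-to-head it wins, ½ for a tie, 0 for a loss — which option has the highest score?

Q

R: beats P and S; loses to T and Q → score 2.
T: beats R and S; loses to P and Q → score 2.
P: beats T and Q; loses to R and S → score 2.
Q: beats R, T, and S; loses to P → score 3.
S: beats P; loses to R, T, and Q → score 1.
Q has the best pairwise record.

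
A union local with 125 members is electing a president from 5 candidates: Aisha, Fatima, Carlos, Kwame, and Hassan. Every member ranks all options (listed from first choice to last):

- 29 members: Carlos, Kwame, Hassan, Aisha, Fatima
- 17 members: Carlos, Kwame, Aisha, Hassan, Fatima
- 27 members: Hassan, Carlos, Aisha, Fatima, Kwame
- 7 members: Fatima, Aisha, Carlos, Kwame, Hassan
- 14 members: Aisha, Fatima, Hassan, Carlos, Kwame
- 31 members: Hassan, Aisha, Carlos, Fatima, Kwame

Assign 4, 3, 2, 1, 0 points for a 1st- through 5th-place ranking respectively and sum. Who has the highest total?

Aisha: 29·1 + 17·2 + 27·2 + 7·3 + 14·4 + 31·3 = 287
Fatima: 29·0 + 17·0 + 27·1 + 7·4 + 14·3 + 31·1 = 128
Carlos: 29·4 + 17·4 + 27·3 + 7·2 + 14·1 + 31·2 = 355
Kwame: 29·3 + 17·3 + 27·0 + 7·1 + 14·0 + 31·0 = 145
Hassan: 29·2 + 17·1 + 27·4 + 7·0 + 14·2 + 31·4 = 335
Carlos has the highest Borda score (355).

Carlos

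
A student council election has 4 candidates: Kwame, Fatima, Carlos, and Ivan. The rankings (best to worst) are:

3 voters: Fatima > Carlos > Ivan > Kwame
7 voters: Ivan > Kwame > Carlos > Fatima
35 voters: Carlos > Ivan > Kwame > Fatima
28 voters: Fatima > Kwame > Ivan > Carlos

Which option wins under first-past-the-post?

First-place votes: Kwame 0, Fatima 31, Carlos 35, Ivan 7.
Carlos has the most first-place votes.

Carlos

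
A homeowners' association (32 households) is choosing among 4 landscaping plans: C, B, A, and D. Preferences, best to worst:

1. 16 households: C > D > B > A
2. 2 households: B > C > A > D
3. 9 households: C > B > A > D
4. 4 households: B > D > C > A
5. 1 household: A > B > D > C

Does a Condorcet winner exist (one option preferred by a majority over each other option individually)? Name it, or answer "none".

C

C vs B: 25–7 for C.
C vs A: 31–1 for C.
C vs D: 27–5 for C.
C beats every other option head-to-head.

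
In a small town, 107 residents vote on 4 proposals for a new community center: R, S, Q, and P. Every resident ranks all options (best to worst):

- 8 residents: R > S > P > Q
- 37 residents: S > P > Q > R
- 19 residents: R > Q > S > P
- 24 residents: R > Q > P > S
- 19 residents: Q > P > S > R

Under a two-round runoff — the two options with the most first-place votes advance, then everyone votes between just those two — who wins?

Round 1 first-place votes: R 51, S 37, Q 19, P 0.
R and S advance.
Runoff: R is preferred to S by 51 voters; S by 56.
S wins the runoff.

S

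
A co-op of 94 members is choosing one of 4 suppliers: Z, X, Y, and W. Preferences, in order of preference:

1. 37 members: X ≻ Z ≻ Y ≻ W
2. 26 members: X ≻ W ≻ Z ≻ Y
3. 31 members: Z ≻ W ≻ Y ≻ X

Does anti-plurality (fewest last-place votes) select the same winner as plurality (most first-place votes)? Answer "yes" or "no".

Anti-plurality — last-place votes: Z 0, X 31, Y 26, W 37. Winner: Z.
Plurality — first-place votes: Z 31, X 63, Y 0, W 0. Winner: X.
The two methods disagree.

no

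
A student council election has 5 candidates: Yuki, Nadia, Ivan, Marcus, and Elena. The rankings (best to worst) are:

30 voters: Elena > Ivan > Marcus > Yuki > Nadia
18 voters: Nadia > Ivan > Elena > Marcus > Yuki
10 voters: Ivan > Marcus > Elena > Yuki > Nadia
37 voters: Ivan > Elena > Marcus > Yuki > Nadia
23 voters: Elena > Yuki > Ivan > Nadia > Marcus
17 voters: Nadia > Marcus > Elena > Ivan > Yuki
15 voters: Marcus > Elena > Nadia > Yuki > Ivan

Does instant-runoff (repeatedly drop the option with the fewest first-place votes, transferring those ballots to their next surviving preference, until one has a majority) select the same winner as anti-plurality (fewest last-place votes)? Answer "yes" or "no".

yes

Instant-runoff — R1 Yuki 0, Nadia 35, Ivan 47, Marcus 15, Elena 53 (Yuki out); R2 Nadia 35, Ivan 47, Marcus 15, Elena 53 (Marcus out); R3 Nadia 35, Ivan 47, Elena 68 (Nadia out); R4 Ivan 65, Elena 85 (Elena winner). Winner: Elena.
Anti-plurality — last-place votes: Yuki 35, Nadia 77, Ivan 15, Marcus 23, Elena 0. Winner: Elena.
The two methods agree.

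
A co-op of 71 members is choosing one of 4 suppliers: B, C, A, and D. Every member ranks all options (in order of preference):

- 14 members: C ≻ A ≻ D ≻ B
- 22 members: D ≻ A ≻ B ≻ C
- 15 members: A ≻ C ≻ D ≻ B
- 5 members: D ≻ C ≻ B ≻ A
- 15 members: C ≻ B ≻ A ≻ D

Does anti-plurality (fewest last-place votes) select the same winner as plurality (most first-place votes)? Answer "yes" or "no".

no

Anti-plurality — last-place votes: B 29, C 22, A 5, D 15. Winner: A.
Plurality — first-place votes: B 0, C 29, A 15, D 27. Winner: C.
The two methods disagree.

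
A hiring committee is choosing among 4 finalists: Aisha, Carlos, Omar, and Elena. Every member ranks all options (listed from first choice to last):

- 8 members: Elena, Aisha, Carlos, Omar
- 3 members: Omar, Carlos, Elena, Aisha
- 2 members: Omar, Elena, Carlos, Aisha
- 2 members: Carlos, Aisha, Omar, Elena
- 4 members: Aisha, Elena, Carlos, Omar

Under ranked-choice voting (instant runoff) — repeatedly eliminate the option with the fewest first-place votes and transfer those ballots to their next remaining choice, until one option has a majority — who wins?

Elena

Round 1: Aisha 4, Carlos 2, Omar 5, Elena 8. Eliminate Carlos.
Round 2: Aisha 6, Omar 5, Elena 8. Eliminate Omar.
Round 3: Aisha 6, Elena 13. Elena has a majority.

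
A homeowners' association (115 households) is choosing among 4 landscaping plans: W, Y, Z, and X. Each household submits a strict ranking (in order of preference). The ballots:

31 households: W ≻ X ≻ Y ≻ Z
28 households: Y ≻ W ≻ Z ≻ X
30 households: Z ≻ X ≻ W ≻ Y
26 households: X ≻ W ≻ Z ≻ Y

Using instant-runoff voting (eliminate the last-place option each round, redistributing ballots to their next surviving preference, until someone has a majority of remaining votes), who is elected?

Round 1: W 31, Y 28, Z 30, X 26. Eliminate X.
Round 2: W 57, Y 28, Z 30. Eliminate Y.
Round 3: W 85, Z 30. W has a majority.

W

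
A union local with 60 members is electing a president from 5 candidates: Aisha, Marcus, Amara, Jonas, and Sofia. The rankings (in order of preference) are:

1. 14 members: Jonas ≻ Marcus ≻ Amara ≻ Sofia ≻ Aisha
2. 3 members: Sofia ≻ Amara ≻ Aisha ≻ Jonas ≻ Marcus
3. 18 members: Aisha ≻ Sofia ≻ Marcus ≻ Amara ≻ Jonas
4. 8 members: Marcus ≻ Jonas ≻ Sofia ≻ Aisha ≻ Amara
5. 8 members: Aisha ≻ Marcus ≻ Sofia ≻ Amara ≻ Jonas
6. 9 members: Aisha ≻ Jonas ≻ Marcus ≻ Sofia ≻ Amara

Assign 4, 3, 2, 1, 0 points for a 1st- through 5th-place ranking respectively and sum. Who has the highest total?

Aisha

Aisha: 14·0 + 3·2 + 18·4 + 8·1 + 8·4 + 9·4 = 154
Marcus: 14·3 + 3·0 + 18·2 + 8·4 + 8·3 + 9·2 = 152
Amara: 14·2 + 3·3 + 18·1 + 8·0 + 8·1 + 9·0 = 63
Jonas: 14·4 + 3·1 + 18·0 + 8·3 + 8·0 + 9·3 = 110
Sofia: 14·1 + 3·4 + 18·3 + 8·2 + 8·2 + 9·1 = 121
Aisha has the highest Borda score (154).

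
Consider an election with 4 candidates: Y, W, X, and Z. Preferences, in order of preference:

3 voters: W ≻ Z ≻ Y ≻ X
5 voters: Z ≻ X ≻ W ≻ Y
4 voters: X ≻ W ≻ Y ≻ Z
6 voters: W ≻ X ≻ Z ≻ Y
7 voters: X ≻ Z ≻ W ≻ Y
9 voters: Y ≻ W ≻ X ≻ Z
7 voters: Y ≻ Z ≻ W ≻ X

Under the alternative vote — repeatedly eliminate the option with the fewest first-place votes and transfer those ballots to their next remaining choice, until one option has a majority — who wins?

X

Round 1: Y 16, W 9, X 11, Z 5. Eliminate Z.
Round 2: Y 16, W 9, X 16. Eliminate W.
Round 3: Y 19, X 22. X has a majority.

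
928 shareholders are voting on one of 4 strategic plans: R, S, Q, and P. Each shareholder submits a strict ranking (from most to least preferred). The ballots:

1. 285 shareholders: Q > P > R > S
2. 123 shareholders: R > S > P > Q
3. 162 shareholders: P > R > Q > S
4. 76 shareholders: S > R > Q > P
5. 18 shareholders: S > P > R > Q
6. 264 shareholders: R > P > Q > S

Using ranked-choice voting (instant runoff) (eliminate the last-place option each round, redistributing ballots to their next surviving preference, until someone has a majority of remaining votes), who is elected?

Round 1: R 387, S 94, Q 285, P 162. Eliminate S.
Round 2: R 463, Q 285, P 180. Eliminate P.
Round 3: R 643, Q 285. R has a majority.

R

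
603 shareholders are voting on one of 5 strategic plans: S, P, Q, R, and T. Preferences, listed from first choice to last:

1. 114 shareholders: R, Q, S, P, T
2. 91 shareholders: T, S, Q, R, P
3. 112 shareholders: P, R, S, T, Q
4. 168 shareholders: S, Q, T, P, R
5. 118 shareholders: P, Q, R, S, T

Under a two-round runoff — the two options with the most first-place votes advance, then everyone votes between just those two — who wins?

Round 1 first-place votes: S 168, P 230, Q 0, R 114, T 91.
P and S advance.
Runoff: P is preferred to S by 230 voters; S by 373.
S wins the runoff.

S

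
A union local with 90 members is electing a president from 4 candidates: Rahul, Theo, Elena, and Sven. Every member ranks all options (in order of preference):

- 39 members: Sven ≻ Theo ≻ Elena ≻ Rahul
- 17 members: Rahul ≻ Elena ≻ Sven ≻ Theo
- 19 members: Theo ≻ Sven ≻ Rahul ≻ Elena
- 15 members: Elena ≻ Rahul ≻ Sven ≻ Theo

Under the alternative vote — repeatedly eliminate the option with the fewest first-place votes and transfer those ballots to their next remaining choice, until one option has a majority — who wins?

Sven

Round 1: Rahul 17, Theo 19, Elena 15, Sven 39. Eliminate Elena.
Round 2: Rahul 32, Theo 19, Sven 39. Eliminate Theo.
Round 3: Rahul 32, Sven 58. Sven has a majority.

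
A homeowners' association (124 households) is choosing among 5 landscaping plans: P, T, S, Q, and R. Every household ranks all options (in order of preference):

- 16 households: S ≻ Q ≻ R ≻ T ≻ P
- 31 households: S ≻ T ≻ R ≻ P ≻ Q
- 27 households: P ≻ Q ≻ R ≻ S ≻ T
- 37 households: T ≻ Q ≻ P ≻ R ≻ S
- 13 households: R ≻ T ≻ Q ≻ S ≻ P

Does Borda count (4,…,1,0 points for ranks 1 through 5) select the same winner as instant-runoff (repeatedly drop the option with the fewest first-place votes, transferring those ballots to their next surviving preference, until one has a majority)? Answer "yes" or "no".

no

Borda — scores: P 213, T 296, S 228, Q 266, R 237. Winner: T.
Instant-runoff — R1 P 27, T 37, S 47, Q 0, R 13 (Q out); R2 P 27, T 37, S 47, R 13 (R out); R3 P 27, T 50, S 47 (P out); R4 T 50, S 74 (S winner). Winner: S.
The two methods disagree.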